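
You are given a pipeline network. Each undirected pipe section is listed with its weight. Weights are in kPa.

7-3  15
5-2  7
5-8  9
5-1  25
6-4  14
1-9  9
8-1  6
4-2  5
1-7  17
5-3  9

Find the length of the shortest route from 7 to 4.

Shortest distances from 7:
7: 0
3: 15  (via 7)
1: 17  (via 7)
8: 23  (via 1)
5: 24  (via 3)
9: 26  (via 1)
2: 31  (via 5)
4: 36  (via 2)
Shortest route: 7 → 3 → 5 → 2 → 4 = 36 kPa.

36 kPa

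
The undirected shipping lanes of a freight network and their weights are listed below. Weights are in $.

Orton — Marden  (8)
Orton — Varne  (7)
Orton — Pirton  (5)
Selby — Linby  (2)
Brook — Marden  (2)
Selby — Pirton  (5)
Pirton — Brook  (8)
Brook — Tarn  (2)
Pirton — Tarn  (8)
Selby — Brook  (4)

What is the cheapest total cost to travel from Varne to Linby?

$19

Enumerating some paths:
Varne–Orton–Pirton–Tarn–Brook–Selby–Linby: 7+5+8+2+4+2 = 28
Varne–Orton–Pirton–Selby–Linby: 7+5+5+2 = 19
Varne–Orton–Marden–Brook–Selby–Linby: 7+8+2+4+2 = 23
Varne–Orton–Pirton–Brook–Selby–Linby: 7+5+8+4+2 = 26
Cheapest is Varne–Orton–Pirton–Selby–Linby at $19.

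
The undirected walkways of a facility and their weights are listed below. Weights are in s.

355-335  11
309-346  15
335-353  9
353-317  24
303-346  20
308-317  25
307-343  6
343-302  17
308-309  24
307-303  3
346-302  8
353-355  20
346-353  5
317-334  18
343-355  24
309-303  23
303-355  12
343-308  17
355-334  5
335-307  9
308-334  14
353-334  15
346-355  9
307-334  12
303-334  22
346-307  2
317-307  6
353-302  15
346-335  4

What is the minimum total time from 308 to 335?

Settle nodes by increasing distance from 308:
308: 0
334: 14  (via 308)
343: 17  (via 308)
355: 19  (via 334)
307: 23  (via 343)
309: 24  (via 308)
317: 25  (via 308)
346: 25  (via 307)
303: 26  (via 307)
335: 29  (via 346)
Shortest route: 308 → 343 → 307 → 346 → 335 = 29 s.

29 s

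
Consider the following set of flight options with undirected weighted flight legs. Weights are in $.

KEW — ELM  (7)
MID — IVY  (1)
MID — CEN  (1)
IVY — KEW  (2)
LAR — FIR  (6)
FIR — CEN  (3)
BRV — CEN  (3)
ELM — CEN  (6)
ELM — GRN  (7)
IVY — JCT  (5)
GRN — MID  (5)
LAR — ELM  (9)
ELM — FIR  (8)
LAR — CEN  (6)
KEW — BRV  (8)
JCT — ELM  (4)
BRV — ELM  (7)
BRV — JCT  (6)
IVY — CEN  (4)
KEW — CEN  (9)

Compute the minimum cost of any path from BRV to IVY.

Compare a few routes:
BRV → JCT → IVY: 6+5 = 11
BRV → CEN → MID → IVY: 3+1+1 = 5
BRV → CEN → IVY: 3+4 = 7
BRV → KEW → IVY: 8+2 = 10
Cheapest is BRV → CEN → MID → IVY at $5.

$5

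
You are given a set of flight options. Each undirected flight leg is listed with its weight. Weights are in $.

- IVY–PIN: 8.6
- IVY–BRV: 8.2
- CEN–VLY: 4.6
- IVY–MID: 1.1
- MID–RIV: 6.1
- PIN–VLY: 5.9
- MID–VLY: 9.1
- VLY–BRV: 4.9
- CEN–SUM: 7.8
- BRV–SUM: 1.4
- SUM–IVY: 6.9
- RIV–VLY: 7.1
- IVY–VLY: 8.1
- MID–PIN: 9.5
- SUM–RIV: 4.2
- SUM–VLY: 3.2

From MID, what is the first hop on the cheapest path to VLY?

VLY

Compare a few routes:
MID - IVY - SUM - VLY: 1.1+6.9+3.2 = 11.2
MID - VLY: 9.1 = 9.1
MID - IVY - VLY: 1.1+8.1 = 9.2
MID - RIV - VLY: 6.1+7.1 = 13.2
Cheapest is MID - VLY at $9.1.
So from MID the first move is to VLY.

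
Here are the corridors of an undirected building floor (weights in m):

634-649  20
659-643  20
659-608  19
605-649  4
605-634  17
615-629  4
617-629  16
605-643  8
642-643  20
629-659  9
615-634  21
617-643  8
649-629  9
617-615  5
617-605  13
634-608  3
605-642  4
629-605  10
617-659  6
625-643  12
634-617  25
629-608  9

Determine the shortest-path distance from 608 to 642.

Shortest distances from 608:
608: 0
634: 3  (via 608)
629: 9  (via 608)
615: 13  (via 629)
649: 18  (via 629)
617: 18  (via 615)
659: 18  (via 629)
605: 19  (via 629)
642: 23  (via 605)
Shortest route: 608 → 629 → 605 → 642 = 23 m.

23 m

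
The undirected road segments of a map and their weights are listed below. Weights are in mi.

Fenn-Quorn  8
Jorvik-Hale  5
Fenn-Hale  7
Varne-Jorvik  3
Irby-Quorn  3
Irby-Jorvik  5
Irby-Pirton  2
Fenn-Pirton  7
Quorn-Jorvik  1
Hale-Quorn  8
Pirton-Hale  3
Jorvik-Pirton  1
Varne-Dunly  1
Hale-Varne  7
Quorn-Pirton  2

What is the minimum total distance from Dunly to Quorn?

Compare a few routes:
Dunly–Varne–Jorvik–Pirton–Quorn: 1+3+1+2 = 7
Dunly–Varne–Jorvik–Quorn: 1+3+1 = 5
Dunly–Varne–Jorvik–Pirton–Irby–Quorn: 1+3+1+2+3 = 10
The minimum is 5 mi via Dunly–Varne–Jorvik–Quorn.

5 mi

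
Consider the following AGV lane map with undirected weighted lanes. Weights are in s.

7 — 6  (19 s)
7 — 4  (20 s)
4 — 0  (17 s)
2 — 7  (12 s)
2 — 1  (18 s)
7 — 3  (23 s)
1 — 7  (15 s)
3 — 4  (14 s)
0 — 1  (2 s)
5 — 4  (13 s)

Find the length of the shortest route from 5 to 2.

45 s

Candidate routes:
5 - 4 - 7 - 2: 13+20+12 = 45
5 - 4 - 0 - 1 - 2: 13+17+2+18 = 50
Cheapest is 5 - 4 - 7 - 2 at 45 s.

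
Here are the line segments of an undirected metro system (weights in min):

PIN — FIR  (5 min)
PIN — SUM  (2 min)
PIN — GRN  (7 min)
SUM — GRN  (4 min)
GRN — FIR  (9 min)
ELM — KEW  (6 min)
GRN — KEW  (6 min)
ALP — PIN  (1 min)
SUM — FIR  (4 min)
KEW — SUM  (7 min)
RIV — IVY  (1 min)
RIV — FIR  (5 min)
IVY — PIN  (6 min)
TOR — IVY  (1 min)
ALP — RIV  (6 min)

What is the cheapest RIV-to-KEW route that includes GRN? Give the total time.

19 min

Shortest RIV→GRN: RIV–FIR–SUM–GRN = 13
Best GRN to KEW: GRN–KEW costing 6
Total via GRN: 13 + 6 = 19 min.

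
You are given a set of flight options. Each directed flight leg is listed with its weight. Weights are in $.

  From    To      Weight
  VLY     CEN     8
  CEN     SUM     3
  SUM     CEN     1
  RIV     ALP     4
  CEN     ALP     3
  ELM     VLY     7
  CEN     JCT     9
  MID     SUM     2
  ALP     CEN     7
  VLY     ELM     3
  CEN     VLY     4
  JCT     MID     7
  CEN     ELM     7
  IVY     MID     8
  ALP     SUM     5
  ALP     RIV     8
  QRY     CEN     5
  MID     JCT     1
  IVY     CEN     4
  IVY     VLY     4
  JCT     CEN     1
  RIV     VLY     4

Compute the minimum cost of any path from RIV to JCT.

$19

Running Dijkstra from RIV:
RIV: 0
ALP: 4  (via RIV)
VLY: 4  (via RIV)
ELM: 7  (via VLY)
SUM: 9  (via ALP)
CEN: 10  (via SUM)
JCT: 19  (via CEN)
Shortest route: RIV–ALP–SUM–CEN–JCT = $19.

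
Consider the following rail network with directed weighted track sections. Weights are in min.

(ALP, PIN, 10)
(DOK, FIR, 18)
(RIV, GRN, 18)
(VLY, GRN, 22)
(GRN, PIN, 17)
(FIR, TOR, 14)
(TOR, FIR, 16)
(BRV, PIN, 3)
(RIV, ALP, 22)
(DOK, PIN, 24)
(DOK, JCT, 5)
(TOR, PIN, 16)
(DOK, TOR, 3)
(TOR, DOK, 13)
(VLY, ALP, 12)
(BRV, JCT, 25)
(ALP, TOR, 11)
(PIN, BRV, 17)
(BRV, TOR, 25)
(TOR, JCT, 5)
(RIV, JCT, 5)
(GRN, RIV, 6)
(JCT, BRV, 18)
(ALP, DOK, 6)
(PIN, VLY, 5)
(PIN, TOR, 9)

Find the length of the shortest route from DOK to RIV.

52 min

Running Dijkstra from DOK:
DOK: 0
TOR: 3  (via DOK)
JCT: 5  (via DOK)
FIR: 18  (via DOK)
PIN: 19  (via TOR)
BRV: 23  (via JCT)
VLY: 24  (via PIN)
ALP: 36  (via VLY)
GRN: 46  (via VLY)
RIV: 52  (via GRN)
Shortest route: DOK–TOR–PIN–VLY–GRN–RIV = 52 min.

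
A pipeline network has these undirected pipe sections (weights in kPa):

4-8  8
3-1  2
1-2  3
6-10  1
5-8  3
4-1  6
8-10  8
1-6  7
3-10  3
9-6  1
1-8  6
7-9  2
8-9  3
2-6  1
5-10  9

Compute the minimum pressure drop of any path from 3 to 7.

7 kPa

Running Dijkstra from 3:
3: 0
1: 2  (via 3)
10: 3  (via 3)
6: 4  (via 10)
2: 5  (via 1)
9: 5  (via 6)
7: 7  (via 9)
Shortest route: 3 → 10 → 6 → 9 → 7 = 7 kPa.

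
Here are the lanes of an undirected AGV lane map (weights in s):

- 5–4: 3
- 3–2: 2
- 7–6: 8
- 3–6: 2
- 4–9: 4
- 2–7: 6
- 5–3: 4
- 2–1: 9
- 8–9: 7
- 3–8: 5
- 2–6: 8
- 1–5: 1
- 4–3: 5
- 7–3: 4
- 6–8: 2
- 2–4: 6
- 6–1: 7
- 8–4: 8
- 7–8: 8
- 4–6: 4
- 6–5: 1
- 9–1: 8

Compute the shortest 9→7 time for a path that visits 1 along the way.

Best 9 to 1: 9 → 1 costing 8
Shortest 1→7: 1 → 5 → 6 → 3 → 7 = 8
Total via 1: 8 + 8 = 16 s.

16 s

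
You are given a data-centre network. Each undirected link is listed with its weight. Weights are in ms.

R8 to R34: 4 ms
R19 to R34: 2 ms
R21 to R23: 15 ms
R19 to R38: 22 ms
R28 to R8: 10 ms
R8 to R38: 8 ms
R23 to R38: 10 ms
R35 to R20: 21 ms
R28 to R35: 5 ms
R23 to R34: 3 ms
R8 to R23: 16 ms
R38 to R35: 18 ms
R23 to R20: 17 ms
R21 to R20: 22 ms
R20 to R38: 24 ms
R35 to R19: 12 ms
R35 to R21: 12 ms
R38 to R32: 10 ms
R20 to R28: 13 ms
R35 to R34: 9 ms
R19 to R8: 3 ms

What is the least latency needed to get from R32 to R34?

22 ms

Enumerating some paths:
R32 → R38 → R23 → R34: 10+10+3 = 23
R32 → R38 → R8 → R34: 10+8+4 = 22
R32 → R38 → R8 → R19 → R34: 10+8+3+2 = 23
Cheapest is R32 → R38 → R8 → R34 at 22 ms.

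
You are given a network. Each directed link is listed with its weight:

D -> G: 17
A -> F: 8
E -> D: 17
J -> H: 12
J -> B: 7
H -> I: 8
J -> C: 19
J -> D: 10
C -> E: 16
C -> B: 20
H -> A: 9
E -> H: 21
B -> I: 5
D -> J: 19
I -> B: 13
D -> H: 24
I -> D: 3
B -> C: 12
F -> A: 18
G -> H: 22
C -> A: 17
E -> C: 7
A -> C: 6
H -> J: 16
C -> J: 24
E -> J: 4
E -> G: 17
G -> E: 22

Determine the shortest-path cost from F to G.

Settle nodes by increasing distance from F:
F: 0
A: 18  (via F)
C: 24  (via A)
E: 40  (via C)
B: 44  (via C)
J: 44  (via E)
I: 49  (via B)
D: 52  (via I)
H: 56  (via J)
G: 57  (via E)
Shortest route: F → A → C → E → G = 57.

57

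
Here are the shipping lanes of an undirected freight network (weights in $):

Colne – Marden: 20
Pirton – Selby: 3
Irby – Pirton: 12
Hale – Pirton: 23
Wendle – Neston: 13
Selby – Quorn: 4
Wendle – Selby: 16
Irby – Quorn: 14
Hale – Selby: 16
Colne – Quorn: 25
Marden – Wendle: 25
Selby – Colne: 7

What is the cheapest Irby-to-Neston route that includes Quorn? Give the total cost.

Best Irby to Quorn: Irby → Quorn costing 14
Shortest Quorn→Neston: Quorn → Selby → Wendle → Neston = 33
Total via Quorn: 14 + 33 = $47.

$47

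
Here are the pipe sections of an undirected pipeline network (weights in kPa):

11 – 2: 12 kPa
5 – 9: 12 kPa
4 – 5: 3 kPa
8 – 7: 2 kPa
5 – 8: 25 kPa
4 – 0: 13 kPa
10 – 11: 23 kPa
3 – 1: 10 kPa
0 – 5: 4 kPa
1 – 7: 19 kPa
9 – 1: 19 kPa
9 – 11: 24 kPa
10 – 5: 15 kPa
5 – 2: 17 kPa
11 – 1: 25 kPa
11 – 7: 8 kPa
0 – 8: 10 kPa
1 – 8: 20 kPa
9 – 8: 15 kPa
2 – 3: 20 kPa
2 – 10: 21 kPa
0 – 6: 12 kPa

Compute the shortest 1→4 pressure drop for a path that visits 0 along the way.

Shortest 1→0: 1–8–0 = 30
Best 0 to 4: 0–5–4 costing 7
Total via 0: 30 + 7 = 37 kPa.

37 kPa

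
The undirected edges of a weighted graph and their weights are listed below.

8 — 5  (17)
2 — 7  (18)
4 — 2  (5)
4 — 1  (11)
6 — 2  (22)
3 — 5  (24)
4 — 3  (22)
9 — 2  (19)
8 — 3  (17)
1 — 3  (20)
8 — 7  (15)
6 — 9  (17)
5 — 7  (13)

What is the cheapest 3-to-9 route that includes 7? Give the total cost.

Shortest 3→7: 3–8–7 = 32
Shortest 7→9: 7–2–9 = 37
Total via 7: 32 + 37 = 69.

69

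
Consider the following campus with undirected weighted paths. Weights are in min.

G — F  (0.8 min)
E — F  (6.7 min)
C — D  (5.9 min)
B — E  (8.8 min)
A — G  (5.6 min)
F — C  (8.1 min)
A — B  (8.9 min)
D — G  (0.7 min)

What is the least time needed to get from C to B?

21.1 min

Compare a few routes:
C–D–G–A–B: 5.9+0.7+5.6+8.9 = 21.1
C–D–G–F–E–B: 5.9+0.7+0.8+6.7+8.8 = 22.9
C–F–G–A–B: 8.1+0.8+5.6+8.9 = 23.4
Cheapest is C–D–G–A–B at 21.1 min.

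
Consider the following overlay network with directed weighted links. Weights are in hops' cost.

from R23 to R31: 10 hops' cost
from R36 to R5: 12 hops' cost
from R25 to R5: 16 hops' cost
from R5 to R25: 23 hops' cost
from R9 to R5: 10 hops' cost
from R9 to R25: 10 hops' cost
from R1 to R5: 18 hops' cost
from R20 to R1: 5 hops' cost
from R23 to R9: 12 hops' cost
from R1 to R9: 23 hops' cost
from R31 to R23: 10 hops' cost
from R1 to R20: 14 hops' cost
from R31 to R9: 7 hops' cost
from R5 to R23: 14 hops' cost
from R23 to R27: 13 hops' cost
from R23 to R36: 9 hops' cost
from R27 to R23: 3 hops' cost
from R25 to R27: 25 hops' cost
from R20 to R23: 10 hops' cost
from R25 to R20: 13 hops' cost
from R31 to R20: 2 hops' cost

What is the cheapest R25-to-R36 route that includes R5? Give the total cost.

39 hops' cost

Shortest R25→R5: R25 → R5 = 16
Shortest R5→R36: R5 → R23 → R36 = 23
Total via R5: 16 + 23 = 39 hops' cost.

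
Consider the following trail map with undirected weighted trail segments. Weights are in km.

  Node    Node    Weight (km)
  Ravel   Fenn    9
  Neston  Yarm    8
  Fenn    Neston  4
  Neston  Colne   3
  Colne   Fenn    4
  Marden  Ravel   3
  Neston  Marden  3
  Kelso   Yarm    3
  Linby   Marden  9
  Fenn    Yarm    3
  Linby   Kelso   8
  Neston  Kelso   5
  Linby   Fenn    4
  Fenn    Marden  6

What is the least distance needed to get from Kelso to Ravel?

11 km

Settle nodes by increasing distance from Kelso:
Kelso: 0
Yarm: 3  (via Kelso)
Neston: 5  (via Kelso)
Fenn: 6  (via Yarm)
Colne: 8  (via Neston)
Linby: 8  (via Kelso)
Marden: 8  (via Neston)
Ravel: 11  (via Marden)
Shortest route: Kelso → Neston → Marden → Ravel = 11 km.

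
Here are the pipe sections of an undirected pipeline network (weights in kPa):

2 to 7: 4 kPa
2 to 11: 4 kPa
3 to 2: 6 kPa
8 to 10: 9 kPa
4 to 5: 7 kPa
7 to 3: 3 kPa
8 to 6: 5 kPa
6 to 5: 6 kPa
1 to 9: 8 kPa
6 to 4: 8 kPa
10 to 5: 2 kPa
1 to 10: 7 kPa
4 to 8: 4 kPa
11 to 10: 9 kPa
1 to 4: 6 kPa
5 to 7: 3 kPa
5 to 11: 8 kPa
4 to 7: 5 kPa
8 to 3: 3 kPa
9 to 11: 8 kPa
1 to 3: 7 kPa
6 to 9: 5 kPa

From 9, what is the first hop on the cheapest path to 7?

Compare a few routes:
9–6–8–3–7: 5+5+3+3 = 16
9–6–5–7: 5+6+3 = 14
Cheapest is 9–6–5–7 at 14 kPa.
So from 9 the first move is to 6.

6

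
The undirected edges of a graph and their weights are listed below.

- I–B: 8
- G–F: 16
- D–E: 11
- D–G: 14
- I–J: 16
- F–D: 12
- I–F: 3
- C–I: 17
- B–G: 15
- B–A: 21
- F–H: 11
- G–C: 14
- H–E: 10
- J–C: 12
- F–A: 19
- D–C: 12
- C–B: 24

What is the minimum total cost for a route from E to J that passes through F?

40

Shortest E→F: E → H → F = 21
Best F to J: F → I → J costing 19
Total via F: 21 + 19 = 40.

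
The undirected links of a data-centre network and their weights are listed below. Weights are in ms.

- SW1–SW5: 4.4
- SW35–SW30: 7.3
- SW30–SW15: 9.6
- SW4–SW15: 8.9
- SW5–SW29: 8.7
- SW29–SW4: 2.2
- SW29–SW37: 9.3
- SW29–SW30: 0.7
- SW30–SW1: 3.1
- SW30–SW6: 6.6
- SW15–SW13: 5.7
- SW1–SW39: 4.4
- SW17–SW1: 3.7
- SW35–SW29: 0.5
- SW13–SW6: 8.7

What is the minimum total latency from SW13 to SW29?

Enumerating some paths:
SW13 - SW15 - SW30 - SW35 - SW29: 5.7+9.6+7.3+0.5 = 23.1
SW13 - SW15 - SW30 - SW29: 5.7+9.6+0.7 = 16
SW13 - SW15 - SW4 - SW29: 5.7+8.9+2.2 = 16.8
SW13 - SW6 - SW30 - SW35 - SW29: 8.7+6.6+7.3+0.5 = 23.1
The minimum is 16 ms via SW13 - SW15 - SW30 - SW29.

16 ms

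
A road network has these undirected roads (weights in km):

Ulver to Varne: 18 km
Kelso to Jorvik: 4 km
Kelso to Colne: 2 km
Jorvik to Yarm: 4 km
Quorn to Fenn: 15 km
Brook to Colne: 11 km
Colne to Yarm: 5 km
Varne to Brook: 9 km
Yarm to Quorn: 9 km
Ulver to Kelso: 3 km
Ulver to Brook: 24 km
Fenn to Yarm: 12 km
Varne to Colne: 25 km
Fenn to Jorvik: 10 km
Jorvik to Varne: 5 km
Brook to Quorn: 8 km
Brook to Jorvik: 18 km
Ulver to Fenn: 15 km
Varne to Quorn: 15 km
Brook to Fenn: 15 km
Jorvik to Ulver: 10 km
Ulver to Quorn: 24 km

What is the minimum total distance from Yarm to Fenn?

Compare a few routes:
Yarm–Fenn: 12 = 12
Yarm–Jorvik–Fenn: 4+10 = 14
Yarm–Colne–Kelso–Jorvik–Fenn: 5+2+4+10 = 21
Cheapest is Yarm–Fenn at 12 km.

12 km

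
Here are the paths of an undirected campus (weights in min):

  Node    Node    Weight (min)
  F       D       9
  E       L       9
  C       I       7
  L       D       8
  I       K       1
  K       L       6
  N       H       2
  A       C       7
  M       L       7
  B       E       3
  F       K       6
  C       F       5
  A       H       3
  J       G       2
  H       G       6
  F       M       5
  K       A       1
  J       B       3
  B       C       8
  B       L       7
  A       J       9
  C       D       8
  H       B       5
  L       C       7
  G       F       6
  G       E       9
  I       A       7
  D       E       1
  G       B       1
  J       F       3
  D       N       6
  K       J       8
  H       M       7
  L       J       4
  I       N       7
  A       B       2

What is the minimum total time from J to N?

10 min

Running Dijkstra from J:
J: 0
G: 2  (via J)
B: 3  (via J)
F: 3  (via J)
L: 4  (via J)
A: 5  (via B)
E: 6  (via B)
K: 6  (via A)
D: 7  (via E)
I: 7  (via K)
C: 8  (via F)
H: 8  (via G)
M: 8  (via F)
N: 10  (via H)
Shortest route: J–G–H–N = 10 min.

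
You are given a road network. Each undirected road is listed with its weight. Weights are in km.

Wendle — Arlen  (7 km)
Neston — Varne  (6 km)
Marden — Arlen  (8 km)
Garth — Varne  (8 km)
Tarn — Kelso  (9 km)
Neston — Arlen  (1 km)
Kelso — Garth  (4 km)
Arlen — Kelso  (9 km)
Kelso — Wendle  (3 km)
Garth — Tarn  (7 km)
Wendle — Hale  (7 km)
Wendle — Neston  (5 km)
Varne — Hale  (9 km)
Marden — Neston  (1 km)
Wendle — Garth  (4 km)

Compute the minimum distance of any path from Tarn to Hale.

Running Dijkstra from Tarn:
Tarn: 0
Garth: 7  (via Tarn)
Kelso: 9  (via Tarn)
Wendle: 11  (via Garth)
Varne: 15  (via Garth)
Neston: 16  (via Wendle)
Marden: 17  (via Neston)
Arlen: 17  (via Neston)
Hale: 18  (via Wendle)
Shortest route: Tarn → Garth → Wendle → Hale = 18 km.

18 km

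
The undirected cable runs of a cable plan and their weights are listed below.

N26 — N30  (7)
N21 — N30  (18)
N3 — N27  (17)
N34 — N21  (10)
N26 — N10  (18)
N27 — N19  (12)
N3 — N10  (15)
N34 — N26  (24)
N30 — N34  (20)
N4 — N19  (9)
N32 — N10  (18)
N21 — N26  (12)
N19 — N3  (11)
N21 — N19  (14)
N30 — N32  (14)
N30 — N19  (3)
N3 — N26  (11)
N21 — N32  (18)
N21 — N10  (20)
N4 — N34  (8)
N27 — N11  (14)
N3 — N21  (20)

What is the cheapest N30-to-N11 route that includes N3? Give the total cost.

45

Best N30 to N3: N30–N19–N3 costing 14
Shortest N3→N11: N3–N27–N11 = 31
Total via N3: 14 + 31 = 45.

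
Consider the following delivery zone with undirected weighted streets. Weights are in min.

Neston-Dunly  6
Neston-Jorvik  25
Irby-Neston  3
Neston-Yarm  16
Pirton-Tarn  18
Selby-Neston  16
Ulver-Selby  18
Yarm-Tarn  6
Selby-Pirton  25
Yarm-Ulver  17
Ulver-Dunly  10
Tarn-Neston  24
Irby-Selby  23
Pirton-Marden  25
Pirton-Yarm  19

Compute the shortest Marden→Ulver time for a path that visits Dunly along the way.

76 min

Shortest Marden→Dunly: Marden–Pirton–Yarm–Neston–Dunly = 66
Shortest Dunly→Ulver: Dunly–Ulver = 10
Total via Dunly: 66 + 10 = 76 min.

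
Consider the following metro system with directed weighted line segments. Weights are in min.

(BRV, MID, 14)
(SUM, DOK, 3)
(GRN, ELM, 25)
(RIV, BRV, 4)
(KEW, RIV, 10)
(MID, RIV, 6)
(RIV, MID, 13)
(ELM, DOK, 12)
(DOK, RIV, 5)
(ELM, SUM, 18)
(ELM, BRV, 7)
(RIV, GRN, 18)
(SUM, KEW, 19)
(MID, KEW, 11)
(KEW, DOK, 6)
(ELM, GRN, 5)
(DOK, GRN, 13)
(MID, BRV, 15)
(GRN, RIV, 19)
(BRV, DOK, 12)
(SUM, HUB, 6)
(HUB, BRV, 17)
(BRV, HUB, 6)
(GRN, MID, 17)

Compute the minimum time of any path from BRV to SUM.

Shortest distances from BRV:
BRV: 0
HUB: 6  (via BRV)
DOK: 12  (via BRV)
MID: 14  (via BRV)
RIV: 17  (via DOK)
GRN: 25  (via DOK)
KEW: 25  (via MID)
ELM: 50  (via GRN)
SUM: 68  (via ELM)
Shortest route: BRV → DOK → GRN → ELM → SUM = 68 min.

68 min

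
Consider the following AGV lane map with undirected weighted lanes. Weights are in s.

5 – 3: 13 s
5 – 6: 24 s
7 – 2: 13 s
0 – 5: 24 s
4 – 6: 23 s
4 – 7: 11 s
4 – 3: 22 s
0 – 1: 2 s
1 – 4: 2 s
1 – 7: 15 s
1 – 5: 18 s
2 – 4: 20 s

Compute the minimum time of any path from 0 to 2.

24 s

Candidate routes:
0 → 1 → 4 → 7 → 2: 2+2+11+13 = 28
0 → 1 → 7 → 2: 2+15+13 = 30
0 → 1 → 4 → 2: 2+2+20 = 24
The minimum is 24 s via 0 → 1 → 4 → 2.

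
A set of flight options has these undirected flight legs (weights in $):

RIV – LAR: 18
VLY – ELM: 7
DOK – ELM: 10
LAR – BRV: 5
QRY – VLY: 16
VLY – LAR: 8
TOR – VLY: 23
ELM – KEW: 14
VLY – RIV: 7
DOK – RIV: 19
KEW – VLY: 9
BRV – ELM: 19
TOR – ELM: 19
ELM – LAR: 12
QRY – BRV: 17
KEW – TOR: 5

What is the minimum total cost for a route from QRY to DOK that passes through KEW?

$49

Shortest QRY→KEW: QRY–VLY–KEW = 25
Shortest KEW→DOK: KEW–ELM–DOK = 24
Total via KEW: 25 + 24 = $49.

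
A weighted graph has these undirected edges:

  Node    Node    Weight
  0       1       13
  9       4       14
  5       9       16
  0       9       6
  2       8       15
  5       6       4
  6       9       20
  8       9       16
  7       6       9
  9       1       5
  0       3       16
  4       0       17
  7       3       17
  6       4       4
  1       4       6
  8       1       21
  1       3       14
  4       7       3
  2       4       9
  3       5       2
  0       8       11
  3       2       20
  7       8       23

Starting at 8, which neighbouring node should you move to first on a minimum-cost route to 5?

0

Enumerating some paths:
8 → 2 → 4 → 6 → 5: 15+9+4+4 = 32
8 → 0 → 9 → 5: 11+6+16 = 33
8 → 9 → 5: 16+16 = 32
8 → 0 → 3 → 5: 11+16+2 = 29
The minimum is 29 via 8 → 0 → 3 → 5.
So from 8 the first move is to 0.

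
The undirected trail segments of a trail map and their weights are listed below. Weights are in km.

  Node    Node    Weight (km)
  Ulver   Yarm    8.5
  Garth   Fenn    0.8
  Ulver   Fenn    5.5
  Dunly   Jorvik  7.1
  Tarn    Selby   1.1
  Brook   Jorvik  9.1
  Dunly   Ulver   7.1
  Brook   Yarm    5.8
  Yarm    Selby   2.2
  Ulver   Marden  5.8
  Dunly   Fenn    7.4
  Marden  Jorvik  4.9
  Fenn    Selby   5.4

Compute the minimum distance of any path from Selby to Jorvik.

17.1 km

Compare a few routes:
Selby–Yarm–Ulver–Marden–Jorvik: 2.2+8.5+5.8+4.9 = 21.4
Selby–Yarm–Brook–Jorvik: 2.2+5.8+9.1 = 17.1
Selby–Fenn–Dunly–Jorvik: 5.4+7.4+7.1 = 19.9
Cheapest is Selby–Yarm–Brook–Jorvik at 17.1 km.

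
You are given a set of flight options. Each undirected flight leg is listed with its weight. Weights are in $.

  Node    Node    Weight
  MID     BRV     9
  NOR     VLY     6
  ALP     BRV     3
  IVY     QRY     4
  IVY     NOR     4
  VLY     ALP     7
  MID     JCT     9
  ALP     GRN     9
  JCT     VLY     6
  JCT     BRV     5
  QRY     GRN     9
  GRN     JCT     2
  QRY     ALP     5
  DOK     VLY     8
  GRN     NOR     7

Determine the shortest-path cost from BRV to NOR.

$14

Compare a few routes:
BRV–JCT–GRN–NOR: 5+2+7 = 14
BRV–ALP–VLY–NOR: 3+7+6 = 16
BRV–ALP–QRY–IVY–NOR: 3+5+4+4 = 16
The minimum is $14 via BRV–JCT–GRN–NOR.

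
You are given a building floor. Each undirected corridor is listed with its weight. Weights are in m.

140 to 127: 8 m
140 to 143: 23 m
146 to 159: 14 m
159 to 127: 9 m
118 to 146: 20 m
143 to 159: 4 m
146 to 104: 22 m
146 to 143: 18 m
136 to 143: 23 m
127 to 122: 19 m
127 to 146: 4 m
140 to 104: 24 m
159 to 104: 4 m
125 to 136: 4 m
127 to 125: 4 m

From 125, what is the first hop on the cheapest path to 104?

Candidate routes:
125 → 127 → 146 → 143 → 159 → 104: 4+4+18+4+4 = 34
125 → 127 → 146 → 104: 4+4+22 = 30
125 → 127 → 146 → 159 → 104: 4+4+14+4 = 26
125 → 127 → 159 → 104: 4+9+4 = 17
The minimum is 17 m via 125 → 127 → 159 → 104.
So from 125 the first move is to 127.

127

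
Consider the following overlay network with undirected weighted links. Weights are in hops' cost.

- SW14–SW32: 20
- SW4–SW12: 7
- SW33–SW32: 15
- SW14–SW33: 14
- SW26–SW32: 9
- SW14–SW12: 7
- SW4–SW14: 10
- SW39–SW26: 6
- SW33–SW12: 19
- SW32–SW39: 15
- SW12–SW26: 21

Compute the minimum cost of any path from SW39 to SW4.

Compare a few routes:
SW39 → SW26 → SW12 → SW14 → SW4: 6+21+7+10 = 44
SW39 → SW26 → SW12 → SW4: 6+21+7 = 34
Cheapest is SW39 → SW26 → SW12 → SW4 at 34 hops' cost.

34 hops' cost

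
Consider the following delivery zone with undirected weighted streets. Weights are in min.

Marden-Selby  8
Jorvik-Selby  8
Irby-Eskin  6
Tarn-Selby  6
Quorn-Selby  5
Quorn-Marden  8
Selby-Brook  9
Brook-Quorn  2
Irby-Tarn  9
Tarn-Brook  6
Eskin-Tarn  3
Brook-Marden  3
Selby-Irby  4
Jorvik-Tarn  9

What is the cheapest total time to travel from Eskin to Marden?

12 min

Running Dijkstra from Eskin:
Eskin: 0
Tarn: 3  (via Eskin)
Irby: 6  (via Eskin)
Brook: 9  (via Tarn)
Selby: 9  (via Tarn)
Quorn: 11  (via Brook)
Jorvik: 12  (via Tarn)
Marden: 12  (via Brook)
Shortest route: Eskin → Tarn → Brook → Marden = 12 min.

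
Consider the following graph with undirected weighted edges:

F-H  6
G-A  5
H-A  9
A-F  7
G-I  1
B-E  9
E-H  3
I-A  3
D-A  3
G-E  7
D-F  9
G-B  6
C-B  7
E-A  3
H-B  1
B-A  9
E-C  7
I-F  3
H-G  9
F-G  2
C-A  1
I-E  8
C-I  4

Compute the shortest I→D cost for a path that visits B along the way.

Best I to B: I → G → B costing 7
Shortest B→D: B → H → E → A → D = 10
Total via B: 7 + 10 = 17.

17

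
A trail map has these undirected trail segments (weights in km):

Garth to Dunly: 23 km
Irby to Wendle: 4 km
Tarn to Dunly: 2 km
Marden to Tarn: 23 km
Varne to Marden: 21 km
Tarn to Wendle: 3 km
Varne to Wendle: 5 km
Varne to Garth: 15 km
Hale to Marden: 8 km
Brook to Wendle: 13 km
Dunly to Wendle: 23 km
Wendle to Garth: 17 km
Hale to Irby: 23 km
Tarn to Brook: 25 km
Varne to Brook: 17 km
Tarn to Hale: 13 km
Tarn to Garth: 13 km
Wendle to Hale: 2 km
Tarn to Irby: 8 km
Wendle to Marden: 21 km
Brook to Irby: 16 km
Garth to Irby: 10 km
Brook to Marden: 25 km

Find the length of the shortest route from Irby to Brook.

16 km

Compare a few routes:
Irby–Wendle–Brook: 4+13 = 17
Irby–Brook: 16 = 16
Irby–Tarn–Wendle–Brook: 8+3+13 = 24
Cheapest is Irby–Brook at 16 km.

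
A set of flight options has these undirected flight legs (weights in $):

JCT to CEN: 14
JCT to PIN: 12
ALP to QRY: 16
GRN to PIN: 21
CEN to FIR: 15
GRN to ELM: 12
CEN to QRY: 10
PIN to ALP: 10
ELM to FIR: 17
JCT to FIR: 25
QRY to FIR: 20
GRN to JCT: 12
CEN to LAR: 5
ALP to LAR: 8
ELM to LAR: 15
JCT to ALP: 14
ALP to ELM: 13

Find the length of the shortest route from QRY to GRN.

$36

Running Dijkstra from QRY:
QRY: 0
CEN: 10  (via QRY)
LAR: 15  (via CEN)
ALP: 16  (via QRY)
FIR: 20  (via QRY)
JCT: 24  (via CEN)
PIN: 26  (via ALP)
ELM: 29  (via ALP)
GRN: 36  (via JCT)
Shortest route: QRY → CEN → JCT → GRN = $36.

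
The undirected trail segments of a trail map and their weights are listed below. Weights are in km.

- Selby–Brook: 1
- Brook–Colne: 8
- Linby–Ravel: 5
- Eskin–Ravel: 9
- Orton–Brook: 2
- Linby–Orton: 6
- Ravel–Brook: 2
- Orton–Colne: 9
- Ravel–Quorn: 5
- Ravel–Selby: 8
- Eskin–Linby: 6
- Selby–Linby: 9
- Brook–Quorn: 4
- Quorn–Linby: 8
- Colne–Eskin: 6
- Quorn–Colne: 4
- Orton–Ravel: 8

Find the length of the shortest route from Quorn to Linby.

Enumerating some paths:
Quorn–Linby: 8 = 8
Quorn–Ravel–Linby: 5+5 = 10
The minimum is 8 km via Quorn–Linby.

8 km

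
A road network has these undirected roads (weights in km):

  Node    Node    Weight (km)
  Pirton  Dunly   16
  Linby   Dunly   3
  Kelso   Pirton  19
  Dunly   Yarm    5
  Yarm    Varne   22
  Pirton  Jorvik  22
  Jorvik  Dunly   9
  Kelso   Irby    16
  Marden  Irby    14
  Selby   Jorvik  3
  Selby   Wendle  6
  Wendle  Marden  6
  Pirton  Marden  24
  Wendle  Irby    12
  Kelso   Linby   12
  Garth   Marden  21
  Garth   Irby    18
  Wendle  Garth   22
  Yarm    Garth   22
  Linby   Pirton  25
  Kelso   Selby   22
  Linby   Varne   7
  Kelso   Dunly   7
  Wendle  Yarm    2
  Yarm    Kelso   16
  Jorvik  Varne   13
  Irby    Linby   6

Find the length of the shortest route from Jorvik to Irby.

Running Dijkstra from Jorvik:
Jorvik: 0
Selby: 3  (via Jorvik)
Dunly: 9  (via Jorvik)
Wendle: 9  (via Selby)
Yarm: 11  (via Wendle)
Linby: 12  (via Dunly)
Varne: 13  (via Jorvik)
Marden: 15  (via Wendle)
Kelso: 16  (via Dunly)
Irby: 18  (via Linby)
Shortest route: Jorvik → Dunly → Linby → Irby = 18 km.

18 km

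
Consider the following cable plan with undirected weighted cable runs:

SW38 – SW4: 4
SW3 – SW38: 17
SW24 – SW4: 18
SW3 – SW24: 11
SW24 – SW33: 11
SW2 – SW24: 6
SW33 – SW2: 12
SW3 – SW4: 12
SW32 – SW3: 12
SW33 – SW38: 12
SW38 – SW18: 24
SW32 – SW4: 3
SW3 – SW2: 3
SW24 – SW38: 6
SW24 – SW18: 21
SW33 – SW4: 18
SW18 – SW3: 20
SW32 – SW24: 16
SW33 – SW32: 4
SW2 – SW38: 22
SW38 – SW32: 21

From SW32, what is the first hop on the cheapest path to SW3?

SW3

Compare a few routes:
SW32 - SW4 - SW3: 3+12 = 15
SW32 - SW4 - SW38 - SW24 - SW2 - SW3: 3+4+6+6+3 = 22
SW32 - SW33 - SW2 - SW3: 4+12+3 = 19
SW32 - SW3: 12 = 12
The minimum is 12 via SW32 - SW3.
So from SW32 the first move is to SW3.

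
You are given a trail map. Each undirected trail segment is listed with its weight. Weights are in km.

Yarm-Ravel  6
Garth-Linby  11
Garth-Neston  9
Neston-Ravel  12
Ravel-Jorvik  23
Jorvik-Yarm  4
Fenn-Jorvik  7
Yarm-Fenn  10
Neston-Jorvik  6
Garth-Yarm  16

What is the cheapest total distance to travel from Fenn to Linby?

33 km

Shortest distances from Fenn:
Fenn: 0
Jorvik: 7  (via Fenn)
Yarm: 10  (via Fenn)
Neston: 13  (via Jorvik)
Ravel: 16  (via Yarm)
Garth: 22  (via Neston)
Linby: 33  (via Garth)
Shortest route: Fenn–Jorvik–Neston–Garth–Linby = 33 km.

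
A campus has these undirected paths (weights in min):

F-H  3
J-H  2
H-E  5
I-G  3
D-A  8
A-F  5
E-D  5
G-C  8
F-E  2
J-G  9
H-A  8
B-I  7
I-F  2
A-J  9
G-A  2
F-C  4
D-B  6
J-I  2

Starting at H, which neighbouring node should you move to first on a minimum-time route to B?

J

Enumerating some paths:
H → J → I → B: 2+2+7 = 11
H → F → I → B: 3+2+7 = 12
H → E → D → B: 5+5+6 = 16
Cheapest is H → J → I → B at 11 min.
So from H the first move is to J.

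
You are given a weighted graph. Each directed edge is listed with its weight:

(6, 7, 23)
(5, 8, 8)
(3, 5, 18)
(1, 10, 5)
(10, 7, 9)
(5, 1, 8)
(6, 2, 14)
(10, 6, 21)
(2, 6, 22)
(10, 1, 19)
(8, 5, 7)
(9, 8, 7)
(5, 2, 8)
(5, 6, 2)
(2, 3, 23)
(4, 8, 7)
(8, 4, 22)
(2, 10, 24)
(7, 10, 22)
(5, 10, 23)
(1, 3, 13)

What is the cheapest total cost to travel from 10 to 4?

80

Settle nodes by increasing distance from 10:
10: 0
7: 9  (via 10)
1: 19  (via 10)
6: 21  (via 10)
3: 32  (via 1)
2: 35  (via 6)
5: 50  (via 3)
8: 58  (via 5)
4: 80  (via 8)
Shortest route: 10 → 1 → 3 → 5 → 8 → 4 = 80.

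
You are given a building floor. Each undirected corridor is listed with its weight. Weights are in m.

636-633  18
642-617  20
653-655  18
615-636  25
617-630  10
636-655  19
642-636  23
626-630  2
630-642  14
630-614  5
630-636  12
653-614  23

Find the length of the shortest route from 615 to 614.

42 m

Enumerating some paths:
615 - 636 - 642 - 630 - 614: 25+23+14+5 = 67
615 - 636 - 630 - 614: 25+12+5 = 42
Cheapest is 615 - 636 - 630 - 614 at 42 m.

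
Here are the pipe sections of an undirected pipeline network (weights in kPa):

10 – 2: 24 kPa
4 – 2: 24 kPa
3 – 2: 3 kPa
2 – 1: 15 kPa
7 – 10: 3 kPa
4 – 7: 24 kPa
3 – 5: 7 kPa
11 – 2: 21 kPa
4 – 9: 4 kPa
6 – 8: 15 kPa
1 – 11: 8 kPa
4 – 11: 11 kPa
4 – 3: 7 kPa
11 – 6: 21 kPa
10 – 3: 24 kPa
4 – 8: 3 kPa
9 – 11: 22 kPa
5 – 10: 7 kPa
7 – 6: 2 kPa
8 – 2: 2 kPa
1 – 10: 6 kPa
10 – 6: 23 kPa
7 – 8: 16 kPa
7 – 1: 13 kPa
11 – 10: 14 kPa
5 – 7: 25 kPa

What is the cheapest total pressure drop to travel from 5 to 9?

18 kPa

Enumerating some paths:
5–3–4–9: 7+7+4 = 18
5–3–2–8–4–9: 7+3+2+3+4 = 19
The minimum is 18 kPa via 5–3–4–9.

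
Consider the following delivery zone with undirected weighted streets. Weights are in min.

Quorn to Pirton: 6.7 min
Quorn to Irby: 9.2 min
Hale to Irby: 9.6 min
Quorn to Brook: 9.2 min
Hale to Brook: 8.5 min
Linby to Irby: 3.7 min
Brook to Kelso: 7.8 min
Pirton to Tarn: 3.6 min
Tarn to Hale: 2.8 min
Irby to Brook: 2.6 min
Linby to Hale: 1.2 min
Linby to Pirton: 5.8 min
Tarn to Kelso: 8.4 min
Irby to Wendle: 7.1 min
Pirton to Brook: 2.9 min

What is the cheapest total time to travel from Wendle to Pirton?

12.6 min

Candidate routes:
Wendle → Irby → Brook → Pirton: 7.1+2.6+2.9 = 12.6
Wendle → Irby → Linby → Pirton: 7.1+3.7+5.8 = 16.6
Cheapest is Wendle → Irby → Brook → Pirton at 12.6 min.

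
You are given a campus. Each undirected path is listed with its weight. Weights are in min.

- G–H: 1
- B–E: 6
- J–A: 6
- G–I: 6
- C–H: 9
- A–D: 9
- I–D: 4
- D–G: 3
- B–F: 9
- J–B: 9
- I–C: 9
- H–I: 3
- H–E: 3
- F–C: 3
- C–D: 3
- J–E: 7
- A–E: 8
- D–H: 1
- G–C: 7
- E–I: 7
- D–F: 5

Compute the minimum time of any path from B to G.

Compare a few routes:
B - E - H - D - G: 6+3+1+3 = 13
B - E - H - G: 6+3+1 = 10
B - F - D - H - G: 9+5+1+1 = 16
Cheapest is B - E - H - G at 10 min.

10 min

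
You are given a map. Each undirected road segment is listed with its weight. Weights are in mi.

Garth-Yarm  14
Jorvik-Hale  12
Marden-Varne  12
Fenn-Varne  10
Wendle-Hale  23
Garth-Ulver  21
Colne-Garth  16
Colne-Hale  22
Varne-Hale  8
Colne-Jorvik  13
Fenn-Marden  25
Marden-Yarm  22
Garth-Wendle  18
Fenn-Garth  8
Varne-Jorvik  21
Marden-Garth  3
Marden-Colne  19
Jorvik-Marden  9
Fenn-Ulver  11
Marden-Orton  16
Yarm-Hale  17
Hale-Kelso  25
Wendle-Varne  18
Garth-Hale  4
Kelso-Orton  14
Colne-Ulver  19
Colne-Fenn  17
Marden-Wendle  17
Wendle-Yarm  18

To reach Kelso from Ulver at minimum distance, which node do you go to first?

Fenn

Compare a few routes:
Ulver–Fenn–Garth–Marden–Orton–Kelso: 11+8+3+16+14 = 52
Ulver–Fenn–Varne–Hale–Kelso: 11+10+8+25 = 54
Ulver–Fenn–Garth–Hale–Kelso: 11+8+4+25 = 48
Ulver–Garth–Hale–Kelso: 21+4+25 = 50
The minimum is 48 mi via Ulver–Fenn–Garth–Hale–Kelso.
So from Ulver the first move is to Fenn.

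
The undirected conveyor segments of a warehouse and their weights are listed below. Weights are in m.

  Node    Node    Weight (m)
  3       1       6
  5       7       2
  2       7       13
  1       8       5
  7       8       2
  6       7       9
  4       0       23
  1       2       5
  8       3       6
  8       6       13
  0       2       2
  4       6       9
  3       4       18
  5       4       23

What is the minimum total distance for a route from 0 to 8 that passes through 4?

Shortest 0→4: 0–4 = 23
Best 4 to 8: 4–6–7–8 costing 20
Total via 4: 23 + 20 = 43 m.

43 m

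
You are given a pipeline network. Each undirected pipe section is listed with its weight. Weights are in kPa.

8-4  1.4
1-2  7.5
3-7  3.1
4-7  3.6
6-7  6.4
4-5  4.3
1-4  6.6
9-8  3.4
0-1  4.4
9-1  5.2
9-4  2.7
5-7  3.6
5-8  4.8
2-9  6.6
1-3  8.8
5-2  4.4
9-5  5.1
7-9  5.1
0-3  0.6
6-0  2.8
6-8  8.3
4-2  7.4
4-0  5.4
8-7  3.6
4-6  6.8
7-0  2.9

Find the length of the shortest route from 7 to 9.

Compare a few routes:
7 → 4 → 9: 3.6+2.7 = 6.3
7 → 8 → 4 → 9: 3.6+1.4+2.7 = 7.7
7 → 8 → 9: 3.6+3.4 = 7
7 → 9: 5.1 = 5.1
The minimum is 5.1 kPa via 7 → 9.

5.1 kPa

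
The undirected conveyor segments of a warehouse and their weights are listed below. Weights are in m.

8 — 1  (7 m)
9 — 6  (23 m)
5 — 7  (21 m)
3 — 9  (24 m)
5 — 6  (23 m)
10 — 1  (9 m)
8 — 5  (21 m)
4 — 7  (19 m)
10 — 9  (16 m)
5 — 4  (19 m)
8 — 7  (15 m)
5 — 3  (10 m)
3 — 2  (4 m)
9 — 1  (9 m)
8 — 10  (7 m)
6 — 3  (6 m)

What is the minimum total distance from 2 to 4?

Candidate routes:
2–3–5–4: 4+10+19 = 33
2–3–6–5–4: 4+6+23+19 = 52
2–3–5–8–7–4: 4+10+21+15+19 = 69
2–3–5–7–4: 4+10+21+19 = 54
Cheapest is 2–3–5–4 at 33 m.

33 m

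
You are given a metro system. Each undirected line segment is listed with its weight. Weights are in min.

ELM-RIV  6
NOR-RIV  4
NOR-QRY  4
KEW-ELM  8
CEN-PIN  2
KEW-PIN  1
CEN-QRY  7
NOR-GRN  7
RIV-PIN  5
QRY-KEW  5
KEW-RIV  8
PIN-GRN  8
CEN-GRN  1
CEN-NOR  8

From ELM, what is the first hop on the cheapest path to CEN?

KEW

Candidate routes:
ELM → RIV → NOR → CEN: 6+4+8 = 18
ELM → RIV → KEW → PIN → CEN: 6+8+1+2 = 17
ELM → KEW → PIN → CEN: 8+1+2 = 11
ELM → RIV → PIN → CEN: 6+5+2 = 13
The minimum is 11 min via ELM → KEW → PIN → CEN.
So from ELM the first move is to KEW.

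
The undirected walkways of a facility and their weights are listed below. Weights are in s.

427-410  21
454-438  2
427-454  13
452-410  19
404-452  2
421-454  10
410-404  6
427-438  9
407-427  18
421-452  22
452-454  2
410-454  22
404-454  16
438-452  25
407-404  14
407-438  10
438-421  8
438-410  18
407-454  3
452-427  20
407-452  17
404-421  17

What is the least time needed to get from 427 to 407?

Running Dijkstra from 427:
427: 0
438: 9  (via 427)
454: 11  (via 438)
452: 13  (via 454)
407: 14  (via 454)
Shortest route: 427 → 438 → 454 → 407 = 14 s.

14 s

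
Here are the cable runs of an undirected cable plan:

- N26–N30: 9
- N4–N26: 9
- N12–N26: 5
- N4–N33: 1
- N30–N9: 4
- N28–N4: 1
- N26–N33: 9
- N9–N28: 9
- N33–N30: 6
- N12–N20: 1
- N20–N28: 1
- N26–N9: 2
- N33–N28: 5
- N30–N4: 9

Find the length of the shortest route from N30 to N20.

Candidate routes:
N30 → N33 → N4 → N28 → N20: 6+1+1+1 = 9
N30 → N4 → N28 → N20: 9+1+1 = 11
Cheapest is N30 → N33 → N4 → N28 → N20 at 9.

9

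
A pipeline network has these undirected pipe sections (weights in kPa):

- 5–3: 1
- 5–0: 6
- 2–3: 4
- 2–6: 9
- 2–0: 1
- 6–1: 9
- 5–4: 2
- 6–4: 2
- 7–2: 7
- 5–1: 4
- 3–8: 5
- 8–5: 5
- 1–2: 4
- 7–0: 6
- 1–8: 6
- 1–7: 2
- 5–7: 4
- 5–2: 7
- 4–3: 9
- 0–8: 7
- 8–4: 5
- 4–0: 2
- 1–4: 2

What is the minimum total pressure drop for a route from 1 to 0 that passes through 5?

8 kPa

Shortest 1→5: 1 → 5 = 4
Best 5 to 0: 5 → 4 → 0 costing 4
Total via 5: 4 + 4 = 8 kPa.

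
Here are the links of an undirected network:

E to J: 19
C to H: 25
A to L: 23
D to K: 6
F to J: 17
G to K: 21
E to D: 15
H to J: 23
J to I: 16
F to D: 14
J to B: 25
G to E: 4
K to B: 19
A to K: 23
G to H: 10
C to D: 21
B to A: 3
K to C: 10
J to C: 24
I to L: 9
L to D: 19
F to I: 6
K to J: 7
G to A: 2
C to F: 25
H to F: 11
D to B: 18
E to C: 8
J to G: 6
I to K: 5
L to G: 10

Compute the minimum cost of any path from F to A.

23

Compare a few routes:
F → J → G → A: 17+6+2 = 25
F → H → G → A: 11+10+2 = 23
F → I → K → J → G → A: 6+5+7+6+2 = 26
The minimum is 23 via F → H → G → A.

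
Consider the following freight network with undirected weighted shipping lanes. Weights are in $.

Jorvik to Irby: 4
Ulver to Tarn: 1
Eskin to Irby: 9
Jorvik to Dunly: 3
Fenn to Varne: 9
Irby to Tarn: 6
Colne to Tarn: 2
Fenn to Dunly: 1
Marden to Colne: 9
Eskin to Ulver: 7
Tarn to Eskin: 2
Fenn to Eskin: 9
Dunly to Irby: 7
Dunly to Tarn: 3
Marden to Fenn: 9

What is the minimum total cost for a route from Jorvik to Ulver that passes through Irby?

$11

Shortest Jorvik→Irby: Jorvik → Irby = 4
Shortest Irby→Ulver: Irby → Tarn → Ulver = 7
Total via Irby: 4 + 7 = $11.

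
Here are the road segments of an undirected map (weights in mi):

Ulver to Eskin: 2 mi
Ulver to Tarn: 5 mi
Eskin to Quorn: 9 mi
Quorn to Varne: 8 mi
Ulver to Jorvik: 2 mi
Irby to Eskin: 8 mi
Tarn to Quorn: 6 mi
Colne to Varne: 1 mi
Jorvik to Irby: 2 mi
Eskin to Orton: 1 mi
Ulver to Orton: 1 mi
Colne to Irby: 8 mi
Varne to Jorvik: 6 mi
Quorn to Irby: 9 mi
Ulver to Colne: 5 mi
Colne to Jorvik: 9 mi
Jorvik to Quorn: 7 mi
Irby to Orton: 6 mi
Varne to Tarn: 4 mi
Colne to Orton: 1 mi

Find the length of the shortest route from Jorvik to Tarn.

7 mi

Shortest distances from Jorvik:
Jorvik: 0
Ulver: 2  (via Jorvik)
Irby: 2  (via Jorvik)
Orton: 3  (via Ulver)
Eskin: 4  (via Ulver)
Colne: 4  (via Orton)
Varne: 5  (via Colne)
Tarn: 7  (via Ulver)
Shortest route: Jorvik → Ulver → Tarn = 7 mi.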